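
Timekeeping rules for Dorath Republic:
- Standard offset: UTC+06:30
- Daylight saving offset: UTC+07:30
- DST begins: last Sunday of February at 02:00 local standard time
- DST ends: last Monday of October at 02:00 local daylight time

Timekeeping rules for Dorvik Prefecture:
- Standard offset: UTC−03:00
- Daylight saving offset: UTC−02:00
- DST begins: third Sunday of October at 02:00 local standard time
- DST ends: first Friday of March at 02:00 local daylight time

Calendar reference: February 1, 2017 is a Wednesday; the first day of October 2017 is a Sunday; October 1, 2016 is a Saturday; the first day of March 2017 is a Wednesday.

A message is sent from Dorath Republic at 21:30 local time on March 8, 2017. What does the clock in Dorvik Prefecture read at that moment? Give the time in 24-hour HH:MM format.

1 February 2017 is a Wednesday, so Sundays fall on 5, 12, 19, 26; the last is February 26.
1 October 2017 is a Sunday, so Mondays fall on 2, 9, 16, 23, 30; the last is October 30.
March 8, 2017 lies within the daylight-saving period (26 February – 30 October), so Dorath Republic is on daylight time, UTC+07:30.
21:30 Dorath Republic − 7h30m = 14:00 UTC.
1 October 2016 is a Saturday, so the first Sunday is October 2 and the third is October 16.
1 March 2017 is a Wednesday, so the first Friday is March 3.
At the standard offset (UTC−03:00), 14:00 UTC − 3h = 11:00 Dorvik Prefecture standard time.
Daylight saving runs 16 October 2016 – 3 March 2017; the standard-time date in Dorvik Prefecture, March 8, 2017, is outside that window, so Dorvik Prefecture is on standard time at UTC−03:00.
14:00 UTC − 3h = 11:00 Dorvik Prefecture.

11:00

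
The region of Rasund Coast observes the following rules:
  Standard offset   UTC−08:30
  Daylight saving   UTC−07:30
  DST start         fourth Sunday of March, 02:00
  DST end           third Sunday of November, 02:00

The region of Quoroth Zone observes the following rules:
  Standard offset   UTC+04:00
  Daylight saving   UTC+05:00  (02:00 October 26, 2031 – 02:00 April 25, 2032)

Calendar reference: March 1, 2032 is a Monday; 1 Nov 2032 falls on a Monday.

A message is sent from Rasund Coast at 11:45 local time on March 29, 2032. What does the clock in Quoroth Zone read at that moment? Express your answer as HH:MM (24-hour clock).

1 March 2032 is a Monday, so the first Sunday is March 7 and the fourth is March 28.
1 November 2032 is a Monday, so the first Sunday is November 7 and the third is November 21.
March 29, 2032 lies within the daylight-saving period (28 March – 21 November), so Rasund Coast is on daylight time, UTC−07:30.
11:45 Rasund Coast + 7h30m = 19:15 UTC.
At the standard offset (UTC+04:00), 19:15 UTC + 4h = 23:15 Quoroth Zone standard time.
Daylight saving runs 26 October 2031 – 25 April 2032; the standard-time date in Quoroth Zone, March 29, 2032, is inside that window, so Quoroth Zone is at UTC+05:00.
19:15 UTC + 5h = 00:15 Quoroth Zone (rolling into the next day, 30 March 2032).

00:15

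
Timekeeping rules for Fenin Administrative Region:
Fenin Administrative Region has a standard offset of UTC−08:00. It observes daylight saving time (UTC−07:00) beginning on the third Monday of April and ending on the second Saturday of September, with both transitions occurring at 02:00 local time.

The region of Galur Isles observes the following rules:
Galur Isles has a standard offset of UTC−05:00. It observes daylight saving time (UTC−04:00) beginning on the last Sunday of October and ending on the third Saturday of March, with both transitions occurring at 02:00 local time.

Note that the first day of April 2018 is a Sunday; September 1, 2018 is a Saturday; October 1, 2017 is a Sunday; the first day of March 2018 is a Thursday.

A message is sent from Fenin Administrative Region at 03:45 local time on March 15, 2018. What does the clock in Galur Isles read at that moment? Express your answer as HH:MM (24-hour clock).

07:45

1 April 2018 is a Sunday, so the first Monday is April 2 and the third is April 16.
1 September 2018 is a Saturday, so the first Saturday is September 1 and the second is September 8.
Daylight saving runs 16 April – 8 September; March 15, 2018 is outside that window, so Fenin Administrative Region is on standard time at UTC−08:00.
03:45 Fenin Administrative Region + 8h = 11:45 UTC.
1 October 2017 is a Sunday, so Sundays fall on 1, 8, 15, 22, 29; the last is October 29.
1 March 2018 is a Thursday, so the first Saturday is March 3 and the third is March 17.
At the standard offset (UTC−05:00), 11:45 UTC − 5h = 06:45 Galur Isles standard time.
The standard-time date in Galur Isles, March 15, 2018, lies within the daylight-saving period (29 October 2017 – 17 March 2018), so Galur Isles is on daylight time, UTC−04:00.
11:45 UTC − 4h = 07:45 Galur Isles.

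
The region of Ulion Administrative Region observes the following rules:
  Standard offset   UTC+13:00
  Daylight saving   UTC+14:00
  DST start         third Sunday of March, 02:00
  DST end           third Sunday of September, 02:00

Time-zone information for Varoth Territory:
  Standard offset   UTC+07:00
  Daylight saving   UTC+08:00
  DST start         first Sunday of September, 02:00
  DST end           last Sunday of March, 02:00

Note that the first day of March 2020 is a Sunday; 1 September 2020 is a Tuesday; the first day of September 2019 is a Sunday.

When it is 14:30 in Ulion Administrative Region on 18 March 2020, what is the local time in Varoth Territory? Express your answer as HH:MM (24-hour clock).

08:30

1 March 2020 is a Sunday, so the first Sunday is March 1 and the third is March 15.
1 September 2020 is a Tuesday, so the first Sunday is September 6 and the third is September 20.
18 March 2020 falls between 15 March and 20 September, so daylight saving is in effect and Ulion Administrative Region is at UTC+14:00.
14:30 Ulion Administrative Region − 14h = 00:30 UTC.
1 September 2019 is a Sunday, so the first Sunday is September 1.
1 March 2020 is a Sunday, so Sundays fall on 1, 8, 15, 22, 29; the last is March 29.
At the standard offset (UTC+07:00), 00:30 UTC + 7h = 07:30 Varoth Territory standard time.
The standard-time date in Varoth Territory, 18 March 2020, lies within the daylight-saving period (1 September 2019 – 29 March 2020), so Varoth Territory is on daylight time, UTC+08:00.
00:30 UTC + 8h = 08:30 Varoth Territory.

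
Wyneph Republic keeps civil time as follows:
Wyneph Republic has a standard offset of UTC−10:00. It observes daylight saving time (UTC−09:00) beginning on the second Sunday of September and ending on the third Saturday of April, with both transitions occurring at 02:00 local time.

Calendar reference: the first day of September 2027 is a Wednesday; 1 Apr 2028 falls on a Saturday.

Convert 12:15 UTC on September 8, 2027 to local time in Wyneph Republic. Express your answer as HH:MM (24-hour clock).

1 September 2027 is a Wednesday, so the first Sunday is September 5 and the second is September 12.
1 April 2028 is a Saturday, so the first Saturday is April 1 and the third is April 15.
At the standard offset (UTC−10:00), 12:15 UTC − 10h = 02:15 Wyneph Republic standard time.
The standard-time date in Wyneph Republic, September 8, 2027, is outside the daylight-saving period (12 September 2027 – 15 April 2028), so Wyneph Republic is on standard time, UTC−10:00.
12:15 UTC − 10h = 02:15 local.

02:15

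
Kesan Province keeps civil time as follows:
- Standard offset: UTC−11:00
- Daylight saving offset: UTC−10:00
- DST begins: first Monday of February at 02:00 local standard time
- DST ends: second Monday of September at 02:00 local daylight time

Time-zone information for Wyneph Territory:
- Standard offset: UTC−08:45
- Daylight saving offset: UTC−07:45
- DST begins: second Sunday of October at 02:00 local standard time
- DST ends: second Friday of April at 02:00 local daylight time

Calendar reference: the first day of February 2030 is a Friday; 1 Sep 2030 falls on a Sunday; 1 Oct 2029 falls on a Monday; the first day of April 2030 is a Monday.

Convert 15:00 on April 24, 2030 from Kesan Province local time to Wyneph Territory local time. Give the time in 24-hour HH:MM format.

16:15

1 February 2030 is a Friday, so the first Monday is February 4.
1 September 2030 is a Sunday, so the first Monday is September 2 and the second is September 9.
April 24, 2030 falls between 4 February and 9 September, so daylight saving is in effect and Kesan Province is at UTC−10:00.
15:00 Kesan Province + 10h = 01:00 UTC (rolling into the next day, 25 April 2030).
1 October 2029 is a Monday, so the first Sunday is October 7 and the second is October 14.
1 April 2030 is a Monday, so the first Friday is April 5 and the second is April 12.
At the standard offset (UTC−08:45), 01:00 UTC − 8h45m = 16:15 Wyneph Territory standard time (rolling into the previous day, 24 April 2030).
The standard-time date in Wyneph Territory, April 24, 2030, is outside the daylight-saving period (14 October 2029 – 12 April 2030), so Wyneph Territory is on standard time, UTC−08:45.
01:00 UTC − 8h45m = 16:15 Wyneph Territory (rolling into the previous day, 24 April 2030).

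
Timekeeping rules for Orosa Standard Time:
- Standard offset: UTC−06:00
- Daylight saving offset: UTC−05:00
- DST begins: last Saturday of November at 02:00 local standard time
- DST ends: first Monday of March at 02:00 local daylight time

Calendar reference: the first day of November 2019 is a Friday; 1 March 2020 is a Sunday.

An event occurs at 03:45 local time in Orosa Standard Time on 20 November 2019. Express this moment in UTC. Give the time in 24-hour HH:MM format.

1 November 2019 is a Friday, so Saturdays fall on 2, 9, 16, 23, 30; the last is November 30.
1 March 2020 is a Sunday, so the first Monday is March 2.
Daylight saving runs 30 November 2019 – 2 March 2020; 20 November 2019 is outside that window, so Orosa Standard Time is on standard time at UTC−06:00.
03:45 local + 6h = 09:45 UTC.

09:45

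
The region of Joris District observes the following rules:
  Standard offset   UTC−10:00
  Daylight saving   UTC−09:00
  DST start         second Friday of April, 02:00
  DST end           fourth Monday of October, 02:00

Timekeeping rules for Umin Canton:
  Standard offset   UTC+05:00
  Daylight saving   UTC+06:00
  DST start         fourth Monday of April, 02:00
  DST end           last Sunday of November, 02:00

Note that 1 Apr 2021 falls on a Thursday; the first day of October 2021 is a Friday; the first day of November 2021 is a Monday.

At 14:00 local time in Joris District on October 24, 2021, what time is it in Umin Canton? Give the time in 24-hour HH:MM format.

1 April 2021 is a Thursday, so the first Friday is April 2 and the second is April 9.
1 October 2021 is a Friday, so the first Monday is October 4 and the fourth is October 25.
Daylight saving runs 9 April – 25 October; October 24, 2021 is inside that window, so Joris District is at UTC−09:00.
14:00 Joris District + 9h = 23:00 UTC.
1 April 2021 is a Thursday, so the first Monday is April 5 and the fourth is April 26.
1 November 2021 is a Monday, so Sundays fall on 7, 14, 21, 28; the last is November 28.
At the standard offset (UTC+05:00), 23:00 UTC + 5h = 04:00 Umin Canton standard time (rolling into the next day, 25 October 2021).
The standard-time date in Umin Canton, October 25, 2021, falls between 26 April and 28 November, so daylight saving is in effect and Umin Canton is at UTC+06:00.
23:00 UTC + 6h = 05:00 Umin Canton (rolling into the next day, 25 October 2021).

05:00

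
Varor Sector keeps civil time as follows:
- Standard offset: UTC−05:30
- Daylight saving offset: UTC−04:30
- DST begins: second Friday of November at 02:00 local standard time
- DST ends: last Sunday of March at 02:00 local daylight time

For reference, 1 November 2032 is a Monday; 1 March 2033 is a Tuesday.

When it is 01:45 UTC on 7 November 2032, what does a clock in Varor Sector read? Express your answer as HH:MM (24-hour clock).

20:15

1 November 2032 is a Monday, so the first Friday is November 5 and the second is November 12.
1 March 2033 is a Tuesday, so Sundays fall on 6, 13, 20, 27; the last is March 27.
At the standard offset (UTC−05:30), 01:45 UTC − 5h30m = 20:15 Varor Sector standard time (rolling into the previous day, 6 November 2032).
The standard-time date in Varor Sector, 6 November 2032, is outside the daylight-saving period (12 November 2032 – 27 March 2033), so Varor Sector is on standard time, UTC−05:30.
01:45 UTC − 5h30m = 20:15 local (rolling into the previous day, 6 November 2032).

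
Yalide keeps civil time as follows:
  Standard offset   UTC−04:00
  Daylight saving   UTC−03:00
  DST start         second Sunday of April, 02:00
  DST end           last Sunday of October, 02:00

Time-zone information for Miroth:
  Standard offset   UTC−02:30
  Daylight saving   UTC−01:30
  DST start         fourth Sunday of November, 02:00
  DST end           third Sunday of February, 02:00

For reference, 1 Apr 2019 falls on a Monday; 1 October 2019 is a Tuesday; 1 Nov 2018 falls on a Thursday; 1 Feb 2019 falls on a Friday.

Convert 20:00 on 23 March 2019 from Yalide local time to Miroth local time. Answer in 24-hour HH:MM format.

1 April 2019 is a Monday, so the first Sunday is April 7 and the second is April 14.
1 October 2019 is a Tuesday, so Sundays fall on 6, 13, 20, 27; the last is October 27.
23 March 2019 is outside the daylight-saving period (14 April – 27 October), so Yalide is on standard time, UTC−04:00.
20:00 Yalide + 4h = 00:00 UTC (rolling into the next day, 24 March 2019).
1 November 2018 is a Thursday, so the first Sunday is November 4 and the fourth is November 25.
1 February 2019 is a Friday, so the first Sunday is February 3 and the third is February 17.
At the standard offset (UTC−02:30), 00:00 UTC − 2h30m = 21:30 Miroth standard time (rolling into the previous day, 23 March 2019).
The standard-time date in Miroth, 23 March 2019, is outside the daylight-saving period (25 November 2018 – 17 February 2019), so Miroth is on standard time, UTC−02:30.
00:00 UTC − 2h30m = 21:30 Miroth (rolling into the previous day, 23 March 2019).

21:30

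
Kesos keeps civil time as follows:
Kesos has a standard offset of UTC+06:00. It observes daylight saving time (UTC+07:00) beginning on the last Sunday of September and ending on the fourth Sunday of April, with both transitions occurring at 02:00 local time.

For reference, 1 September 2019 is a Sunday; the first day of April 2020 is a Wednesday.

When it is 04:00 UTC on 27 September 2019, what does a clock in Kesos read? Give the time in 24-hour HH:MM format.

10:00

1 September 2019 is a Sunday, so Sundays fall on 1, 8, 15, 22, 29; the last is September 29.
1 April 2020 is a Wednesday, so the first Sunday is April 5 and the fourth is April 26.
At the standard offset (UTC+06:00), 04:00 UTC + 6h = 10:00 Kesos standard time.
The standard-time date in Kesos, 27 September 2019, is outside the daylight-saving period (29 September 2019 – 26 April 2020), so Kesos is on standard time, UTC+06:00.
04:00 UTC + 6h = 10:00 local.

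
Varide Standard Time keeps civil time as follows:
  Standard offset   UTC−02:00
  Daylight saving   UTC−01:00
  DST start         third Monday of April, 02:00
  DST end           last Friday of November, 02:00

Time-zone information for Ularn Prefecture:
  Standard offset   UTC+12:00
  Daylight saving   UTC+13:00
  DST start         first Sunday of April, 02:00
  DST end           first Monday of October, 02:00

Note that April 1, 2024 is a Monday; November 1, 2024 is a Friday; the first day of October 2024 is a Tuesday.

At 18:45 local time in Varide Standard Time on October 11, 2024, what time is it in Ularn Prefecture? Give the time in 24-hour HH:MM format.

07:45

1 April 2024 is a Monday, so the first Monday is April 1 and the third is April 15.
1 November 2024 is a Friday, so Fridays fall on 1, 8, 15, 22, 29; the last is November 29.
Daylight saving runs 15 April – 29 November; October 11, 2024 is inside that window, so Varide Standard Time is at UTC−01:00.
18:45 Varide Standard Time + 1h = 19:45 UTC.
1 April 2024 is a Monday, so the first Sunday is April 7.
1 October 2024 is a Tuesday, so the first Monday is October 7.
At the standard offset (UTC+12:00), 19:45 UTC + 12h = 07:45 Ularn Prefecture standard time (rolling into the next day, 12 October 2024).
The standard-time date in Ularn Prefecture, October 12, 2024, is outside the daylight-saving period (7 April – 7 October), so Ularn Prefecture is on standard time, UTC+12:00.
19:45 UTC + 12h = 07:45 Ularn Prefecture (rolling into the next day, 12 October 2024).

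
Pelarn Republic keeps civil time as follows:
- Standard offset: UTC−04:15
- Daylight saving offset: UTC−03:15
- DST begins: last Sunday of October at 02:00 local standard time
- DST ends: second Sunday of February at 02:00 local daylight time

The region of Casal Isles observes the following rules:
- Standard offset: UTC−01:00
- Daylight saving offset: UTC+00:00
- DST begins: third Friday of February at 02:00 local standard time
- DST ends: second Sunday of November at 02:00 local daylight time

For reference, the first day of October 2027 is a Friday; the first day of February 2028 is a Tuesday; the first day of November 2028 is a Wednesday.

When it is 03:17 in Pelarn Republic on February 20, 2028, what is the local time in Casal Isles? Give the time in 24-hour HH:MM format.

1 October 2027 is a Friday, so Sundays fall on 3, 10, 17, 24, 31; the last is October 31.
1 February 2028 is a Tuesday, so the first Sunday is February 6 and the second is February 13.
February 20, 2028 does not fall between 31 October 2027 and 13 February 2028, so daylight saving is not in effect and Pelarn Republic is at UTC−04:15.
03:17 Pelarn Republic + 4h15m = 07:32 UTC.
1 February 2028 is a Tuesday, so the first Friday is February 4 and the third is February 18.
1 November 2028 is a Wednesday, so the first Sunday is November 5 and the second is November 12.
At the standard offset (UTC−01:00), 07:32 UTC − 1h = 06:32 Casal Isles standard time.
The standard-time date in Casal Isles, February 20, 2028, falls between 18 February and 12 November, so daylight saving is in effect and Casal Isles is at UTC+00:00.
07:32 UTC + 0h = 07:32 Casal Isles.

07:32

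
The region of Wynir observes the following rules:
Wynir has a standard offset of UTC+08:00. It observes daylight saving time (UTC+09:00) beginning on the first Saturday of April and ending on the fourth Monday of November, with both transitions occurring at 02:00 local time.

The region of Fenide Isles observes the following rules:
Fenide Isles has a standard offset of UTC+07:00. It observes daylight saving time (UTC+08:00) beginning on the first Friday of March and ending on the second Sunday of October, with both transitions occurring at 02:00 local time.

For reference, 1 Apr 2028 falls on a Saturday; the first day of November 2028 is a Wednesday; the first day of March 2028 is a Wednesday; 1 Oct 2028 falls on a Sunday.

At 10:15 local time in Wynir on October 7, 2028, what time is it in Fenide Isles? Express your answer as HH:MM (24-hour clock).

09:15

1 April 2028 is a Saturday, so the first Saturday is April 1.
1 November 2028 is a Wednesday, so the first Monday is November 6 and the fourth is November 27.
October 7, 2028 lies within the daylight-saving period (1 April – 27 November), so Wynir is on daylight time, UTC+09:00.
10:15 Wynir − 9h = 01:15 UTC.
1 March 2028 is a Wednesday, so the first Friday is March 3.
1 October 2028 is a Sunday, so the first Sunday is October 1 and the second is October 8.
At the standard offset (UTC+07:00), 01:15 UTC + 7h = 08:15 Fenide Isles standard time.
The standard-time date in Fenide Isles, October 7, 2028, falls between 3 March and 8 October, so daylight saving is in effect and Fenide Isles is at UTC+08:00.
01:15 UTC + 8h = 09:15 Fenide Isles.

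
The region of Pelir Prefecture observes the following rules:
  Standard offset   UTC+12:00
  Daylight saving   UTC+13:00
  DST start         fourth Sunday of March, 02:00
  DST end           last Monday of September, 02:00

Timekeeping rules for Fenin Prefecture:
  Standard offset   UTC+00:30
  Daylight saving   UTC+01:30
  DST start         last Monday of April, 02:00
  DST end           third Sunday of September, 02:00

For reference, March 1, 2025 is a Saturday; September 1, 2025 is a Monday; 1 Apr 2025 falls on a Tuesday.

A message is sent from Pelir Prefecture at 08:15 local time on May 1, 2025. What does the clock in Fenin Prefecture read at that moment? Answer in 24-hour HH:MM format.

20:45

1 March 2025 is a Saturday, so the first Sunday is March 2 and the fourth is March 23.
1 September 2025 is a Monday, so Mondays fall on 1, 8, 15, 22, 29; the last is September 29.
Daylight saving runs 23 March – 29 September; May 1, 2025 is inside that window, so Pelir Prefecture is at UTC+13:00.
08:15 Pelir Prefecture − 13h = 19:15 UTC (rolling into the previous day, 30 April 2025).
1 April 2025 is a Tuesday, so Mondays fall on 7, 14, 21, 28; the last is April 28.
1 September 2025 is a Monday, so the first Sunday is September 7 and the third is September 21.
At the standard offset (UTC+00:30), 19:15 UTC + 0h30m = 19:45 Fenin Prefecture standard time.
The standard-time date in Fenin Prefecture, April 30, 2025, lies within the daylight-saving period (28 April – 21 September), so Fenin Prefecture is on daylight time, UTC+01:30.
19:15 UTC + 1h30m = 20:45 Fenin Prefecture.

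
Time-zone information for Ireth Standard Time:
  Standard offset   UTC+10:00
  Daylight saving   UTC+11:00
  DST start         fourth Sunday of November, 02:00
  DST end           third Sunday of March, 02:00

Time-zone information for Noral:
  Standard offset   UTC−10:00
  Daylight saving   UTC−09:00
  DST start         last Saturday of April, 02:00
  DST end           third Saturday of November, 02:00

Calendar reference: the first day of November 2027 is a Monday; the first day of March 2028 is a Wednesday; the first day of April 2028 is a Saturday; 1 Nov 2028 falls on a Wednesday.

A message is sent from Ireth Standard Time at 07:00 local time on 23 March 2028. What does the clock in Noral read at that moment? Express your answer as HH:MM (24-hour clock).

11:00

1 November 2027 is a Monday, so the first Sunday is November 7 and the fourth is November 28.
1 March 2028 is a Wednesday, so the first Sunday is March 5 and the third is March 19.
23 March 2028 does not fall between 28 November 2027 and 19 March 2028, so daylight saving is not in effect and Ireth Standard Time is at UTC+10:00.
07:00 Ireth Standard Time − 10h = 21:00 UTC (rolling into the previous day, 22 March 2028).
1 April 2028 is a Saturday, so Saturdays fall on 1, 8, 15, 22, 29; the last is April 29.
1 November 2028 is a Wednesday, so the first Saturday is November 4 and the third is November 18.
At the standard offset (UTC−10:00), 21:00 UTC − 10h = 11:00 Noral standard time.
Daylight saving runs 29 April – 18 November; the standard-time date in Noral, 22 March 2028, is outside that window, so Noral is on standard time at UTC−10:00.
21:00 UTC − 10h = 11:00 Noral.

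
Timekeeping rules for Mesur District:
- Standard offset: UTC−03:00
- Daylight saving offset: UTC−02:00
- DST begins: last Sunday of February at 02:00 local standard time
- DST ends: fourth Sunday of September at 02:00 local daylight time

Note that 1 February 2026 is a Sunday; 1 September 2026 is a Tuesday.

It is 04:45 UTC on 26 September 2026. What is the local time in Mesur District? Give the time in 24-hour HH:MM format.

02:45

1 February 2026 is a Sunday, so Sundays fall on 1, 8, 15, 22; the last is February 22.
1 September 2026 is a Tuesday, so the first Sunday is September 6 and the fourth is September 27.
At the standard offset (UTC−03:00), 04:45 UTC − 3h = 01:45 Mesur District standard time.
Daylight saving runs 22 February – 27 September; the standard-time date in Mesur District, 26 September 2026, is inside that window, so Mesur District is at UTC−02:00.
04:45 UTC − 2h = 02:45 local.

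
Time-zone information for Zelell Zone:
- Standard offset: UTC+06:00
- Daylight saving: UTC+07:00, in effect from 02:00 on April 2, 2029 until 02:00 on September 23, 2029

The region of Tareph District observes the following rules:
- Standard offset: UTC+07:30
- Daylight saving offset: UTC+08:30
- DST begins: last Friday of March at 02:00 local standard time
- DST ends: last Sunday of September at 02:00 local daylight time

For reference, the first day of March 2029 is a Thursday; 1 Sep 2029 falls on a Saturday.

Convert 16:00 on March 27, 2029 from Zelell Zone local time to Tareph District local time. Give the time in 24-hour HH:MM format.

17:30

March 27, 2029 does not fall between 2 April and 23 September, so daylight saving is not in effect and Zelell Zone is at UTC+06:00.
16:00 Zelell Zone − 6h = 10:00 UTC.
1 March 2029 is a Thursday, so Fridays fall on 2, 9, 16, 23, 30; the last is March 30.
1 September 2029 is a Saturday, so Sundays fall on 2, 9, 16, 23, 30; the last is September 30.
At the standard offset (UTC+07:30), 10:00 UTC + 7h30m = 17:30 Tareph District standard time.
The standard-time date in Tareph District, March 27, 2029, is outside the daylight-saving period (30 March – 30 September), so Tareph District is on standard time, UTC+07:30.
10:00 UTC + 7h30m = 17:30 Tareph District.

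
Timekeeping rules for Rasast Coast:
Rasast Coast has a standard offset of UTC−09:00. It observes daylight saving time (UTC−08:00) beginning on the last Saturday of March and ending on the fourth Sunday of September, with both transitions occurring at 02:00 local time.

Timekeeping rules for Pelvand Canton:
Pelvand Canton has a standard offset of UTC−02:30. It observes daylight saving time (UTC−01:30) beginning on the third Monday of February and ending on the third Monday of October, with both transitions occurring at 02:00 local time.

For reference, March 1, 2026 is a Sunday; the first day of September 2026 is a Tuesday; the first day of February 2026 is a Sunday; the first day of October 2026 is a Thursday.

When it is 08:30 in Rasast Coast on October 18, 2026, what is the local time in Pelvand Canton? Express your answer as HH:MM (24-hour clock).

16:00

1 March 2026 is a Sunday, so Saturdays fall on 7, 14, 21, 28; the last is March 28.
1 September 2026 is a Tuesday, so the first Sunday is September 6 and the fourth is September 27.
Daylight saving runs 28 March – 27 September; October 18, 2026 is outside that window, so Rasast Coast is on standard time at UTC−09:00.
08:30 Rasast Coast + 9h = 17:30 UTC.
1 February 2026 is a Sunday, so the first Monday is February 2 and the third is February 16.
1 October 2026 is a Thursday, so the first Monday is October 5 and the third is October 19.
At the standard offset (UTC−02:30), 17:30 UTC − 2h30m = 15:00 Pelvand Canton standard time.
Daylight saving runs 16 February – 19 October; the standard-time date in Pelvand Canton, October 18, 2026, is inside that window, so Pelvand Canton is at UTC−01:30.
17:30 UTC − 1h30m = 16:00 Pelvand Canton.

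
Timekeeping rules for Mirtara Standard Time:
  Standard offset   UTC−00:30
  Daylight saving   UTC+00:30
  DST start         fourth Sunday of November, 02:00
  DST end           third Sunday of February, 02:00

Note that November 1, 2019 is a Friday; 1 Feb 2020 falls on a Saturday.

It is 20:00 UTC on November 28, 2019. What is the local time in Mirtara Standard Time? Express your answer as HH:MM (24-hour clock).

1 November 2019 is a Friday, so the first Sunday is November 3 and the fourth is November 24.
1 February 2020 is a Saturday, so the first Sunday is February 2 and the third is February 16.
At the standard offset (UTC−00:30), 20:00 UTC − 0h30m = 19:30 Mirtara Standard Time standard time.
The standard-time date in Mirtara Standard Time, November 28, 2019, lies within the daylight-saving period (24 November 2019 – 16 February 2020), so Mirtara Standard Time is on daylight time, UTC+00:30.
20:00 UTC + 0h30m = 20:30 local.

20:30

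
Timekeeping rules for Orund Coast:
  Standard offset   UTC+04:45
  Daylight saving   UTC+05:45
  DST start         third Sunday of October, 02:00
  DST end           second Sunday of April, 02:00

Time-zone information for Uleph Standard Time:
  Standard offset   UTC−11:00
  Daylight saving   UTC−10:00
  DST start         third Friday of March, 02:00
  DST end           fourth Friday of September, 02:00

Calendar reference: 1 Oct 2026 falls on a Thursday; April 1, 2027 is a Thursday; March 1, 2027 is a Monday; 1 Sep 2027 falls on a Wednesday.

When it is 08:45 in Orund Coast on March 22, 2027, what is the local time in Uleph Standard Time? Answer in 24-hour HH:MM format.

17:00

1 October 2026 is a Thursday, so the first Sunday is October 4 and the third is October 18.
1 April 2027 is a Thursday, so the first Sunday is April 4 and the second is April 11.
March 22, 2027 lies within the daylight-saving period (18 October 2026 – 11 April 2027), so Orund Coast is on daylight time, UTC+05:45.
08:45 Orund Coast − 5h45m = 03:00 UTC.
1 March 2027 is a Monday, so the first Friday is March 5 and the third is March 19.
1 September 2027 is a Wednesday, so the first Friday is September 3 and the fourth is September 24.
At the standard offset (UTC−11:00), 03:00 UTC − 11h = 16:00 Uleph Standard Time standard time (rolling into the previous day, 21 March 2027).
The standard-time date in Uleph Standard Time, March 21, 2027, falls between 19 March and 24 September, so daylight saving is in effect and Uleph Standard Time is at UTC−10:00.
03:00 UTC − 10h = 17:00 Uleph Standard Time (rolling into the previous day, 21 March 2027).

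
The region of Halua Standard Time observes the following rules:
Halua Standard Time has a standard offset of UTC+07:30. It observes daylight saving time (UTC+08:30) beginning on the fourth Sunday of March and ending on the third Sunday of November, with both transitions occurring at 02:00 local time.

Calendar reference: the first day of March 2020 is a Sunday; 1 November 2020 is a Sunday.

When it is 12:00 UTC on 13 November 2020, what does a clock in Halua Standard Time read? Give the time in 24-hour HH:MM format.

1 March 2020 is a Sunday, so the first Sunday is March 1 and the fourth is March 22.
1 November 2020 is a Sunday, so the first Sunday is November 1 and the third is November 15.
At the standard offset (UTC+07:30), 12:00 UTC + 7h30m = 19:30 Halua Standard Time standard time.
The standard-time date in Halua Standard Time, 13 November 2020, lies within the daylight-saving period (22 March – 15 November), so Halua Standard Time is on daylight time, UTC+08:30.
12:00 UTC + 8h30m = 20:30 local.

20:30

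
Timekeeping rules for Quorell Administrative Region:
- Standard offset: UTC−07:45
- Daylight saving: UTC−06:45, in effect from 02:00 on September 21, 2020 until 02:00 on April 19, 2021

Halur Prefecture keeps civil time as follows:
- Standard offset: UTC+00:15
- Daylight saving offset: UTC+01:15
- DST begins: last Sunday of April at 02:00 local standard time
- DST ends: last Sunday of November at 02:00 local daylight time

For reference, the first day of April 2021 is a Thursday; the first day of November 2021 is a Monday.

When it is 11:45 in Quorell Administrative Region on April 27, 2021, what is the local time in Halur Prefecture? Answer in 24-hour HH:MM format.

20:45

April 27, 2021 is outside the daylight-saving period (21 September 2020 – 19 April 2021), so Quorell Administrative Region is on standard time, UTC−07:45.
11:45 Quorell Administrative Region + 7h45m = 19:30 UTC.
1 April 2021 is a Thursday, so Sundays fall on 4, 11, 18, 25; the last is April 25.
1 November 2021 is a Monday, so Sundays fall on 7, 14, 21, 28; the last is November 28.
At the standard offset (UTC+00:15), 19:30 UTC + 0h15m = 19:45 Halur Prefecture standard time.
The standard-time date in Halur Prefecture, April 27, 2021, lies within the daylight-saving period (25 April – 28 November), so Halur Prefecture is on daylight time, UTC+01:15.
19:30 UTC + 1h15m = 20:45 Halur Prefecture.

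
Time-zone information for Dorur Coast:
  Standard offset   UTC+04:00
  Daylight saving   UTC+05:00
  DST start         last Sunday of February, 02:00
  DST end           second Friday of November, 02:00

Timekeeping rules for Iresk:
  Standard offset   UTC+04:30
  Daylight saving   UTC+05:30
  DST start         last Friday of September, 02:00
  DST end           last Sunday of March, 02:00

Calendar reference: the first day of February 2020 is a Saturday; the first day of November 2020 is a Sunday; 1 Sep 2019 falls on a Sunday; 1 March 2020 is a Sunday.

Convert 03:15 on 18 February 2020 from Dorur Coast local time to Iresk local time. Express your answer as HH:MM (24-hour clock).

04:45

1 February 2020 is a Saturday, so Sundays fall on 2, 9, 16, 23; the last is February 23.
1 November 2020 is a Sunday, so the first Friday is November 6 and the second is November 13.
18 February 2020 does not fall between 23 February and 13 November, so daylight saving is not in effect and Dorur Coast is at UTC+04:00.
03:15 Dorur Coast − 4h = 23:15 UTC (rolling into the previous day, 17 February 2020).
1 September 2019 is a Sunday, so Fridays fall on 6, 13, 20, 27; the last is September 27.
1 March 2020 is a Sunday, so Sundays fall on 1, 8, 15, 22, 29; the last is March 29.
At the standard offset (UTC+04:30), 23:15 UTC + 4h30m = 03:45 Iresk standard time (rolling into the next day, 18 February 2020).
The standard-time date in Iresk, 18 February 2020, falls between 27 September 2019 and 29 March 2020, so daylight saving is in effect and Iresk is at UTC+05:30.
23:15 UTC + 5h30m = 04:45 Iresk (rolling into the next day, 18 February 2020).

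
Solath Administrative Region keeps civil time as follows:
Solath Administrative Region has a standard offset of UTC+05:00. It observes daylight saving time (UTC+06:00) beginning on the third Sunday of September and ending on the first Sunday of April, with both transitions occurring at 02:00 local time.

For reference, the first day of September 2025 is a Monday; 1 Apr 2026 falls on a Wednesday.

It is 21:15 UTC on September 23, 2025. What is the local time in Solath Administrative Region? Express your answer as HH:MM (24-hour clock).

1 September 2025 is a Monday, so the first Sunday is September 7 and the third is September 21.
1 April 2026 is a Wednesday, so the first Sunday is April 5.
At the standard offset (UTC+05:00), 21:15 UTC + 5h = 02:15 Solath Administrative Region standard time (rolling into the next day, 24 September 2025).
The standard-time date in Solath Administrative Region, September 24, 2025, lies within the daylight-saving period (21 September 2025 – 5 April 2026), so Solath Administrative Region is on daylight time, UTC+06:00.
21:15 UTC + 6h = 03:15 local (rolling into the next day, 24 September 2025).

03:15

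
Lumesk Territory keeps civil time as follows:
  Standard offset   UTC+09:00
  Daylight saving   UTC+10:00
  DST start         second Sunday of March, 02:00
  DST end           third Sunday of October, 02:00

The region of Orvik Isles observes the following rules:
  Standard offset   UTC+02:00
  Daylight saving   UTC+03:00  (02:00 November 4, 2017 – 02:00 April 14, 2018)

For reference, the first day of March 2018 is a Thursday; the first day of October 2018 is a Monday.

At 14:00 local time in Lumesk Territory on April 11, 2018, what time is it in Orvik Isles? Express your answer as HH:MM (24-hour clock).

1 March 2018 is a Thursday, so the first Sunday is March 4 and the second is March 11.
1 October 2018 is a Monday, so the first Sunday is October 7 and the third is October 21.
Daylight saving runs 11 March – 21 October; April 11, 2018 is inside that window, so Lumesk Territory is at UTC+10:00.
14:00 Lumesk Territory − 10h = 04:00 UTC.
At the standard offset (UTC+02:00), 04:00 UTC + 2h = 06:00 Orvik Isles standard time.
The standard-time date in Orvik Isles, April 11, 2018, falls between 4 November 2017 and 14 April 2018, so daylight saving is in effect and Orvik Isles is at UTC+03:00.
04:00 UTC + 3h = 07:00 Orvik Isles.

07:00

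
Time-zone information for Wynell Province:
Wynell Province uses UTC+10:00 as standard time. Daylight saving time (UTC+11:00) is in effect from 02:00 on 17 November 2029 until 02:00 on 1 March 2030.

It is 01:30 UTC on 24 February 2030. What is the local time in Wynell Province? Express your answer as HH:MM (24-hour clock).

12:30

At the standard offset (UTC+10:00), 01:30 UTC + 10h = 11:30 Wynell Province standard time.
The standard-time date in Wynell Province, 24 February 2030, falls between 17 November 2029 and 1 March 2030, so daylight saving is in effect and Wynell Province is at UTC+11:00.
01:30 UTC + 11h = 12:30 local.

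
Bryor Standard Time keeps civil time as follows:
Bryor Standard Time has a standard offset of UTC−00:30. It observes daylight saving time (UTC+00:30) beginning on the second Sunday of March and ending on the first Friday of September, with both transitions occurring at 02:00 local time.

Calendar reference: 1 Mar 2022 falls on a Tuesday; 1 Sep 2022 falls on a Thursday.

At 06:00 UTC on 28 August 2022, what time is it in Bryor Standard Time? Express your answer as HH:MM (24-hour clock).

06:30

1 March 2022 is a Tuesday, so the first Sunday is March 6 and the second is March 13.
1 September 2022 is a Thursday, so the first Friday is September 2.
At the standard offset (UTC−00:30), 06:00 UTC − 0h30m = 05:30 Bryor Standard Time standard time.
Daylight saving runs 13 March – 2 September; the standard-time date in Bryor Standard Time, 28 August 2022, is inside that window, so Bryor Standard Time is at UTC+00:30.
06:00 UTC + 0h30m = 06:30 local.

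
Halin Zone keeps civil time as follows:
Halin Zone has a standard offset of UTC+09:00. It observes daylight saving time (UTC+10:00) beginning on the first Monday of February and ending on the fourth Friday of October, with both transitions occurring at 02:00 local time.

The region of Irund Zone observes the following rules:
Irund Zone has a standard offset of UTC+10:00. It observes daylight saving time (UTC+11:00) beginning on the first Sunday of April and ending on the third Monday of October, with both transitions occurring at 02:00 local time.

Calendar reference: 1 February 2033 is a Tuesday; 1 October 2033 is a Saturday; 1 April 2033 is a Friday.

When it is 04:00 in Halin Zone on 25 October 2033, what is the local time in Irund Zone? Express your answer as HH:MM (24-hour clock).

1 February 2033 is a Tuesday, so the first Monday is February 7.
1 October 2033 is a Saturday, so the first Friday is October 7 and the fourth is October 28.
Daylight saving runs 7 February – 28 October; 25 October 2033 is inside that window, so Halin Zone is at UTC+10:00.
04:00 Halin Zone − 10h = 18:00 UTC (rolling into the previous day, 24 October 2033).
1 April 2033 is a Friday, so the first Sunday is April 3.
1 October 2033 is a Saturday, so the first Monday is October 3 and the third is October 17.
At the standard offset (UTC+10:00), 18:00 UTC + 10h = 04:00 Irund Zone standard time (rolling into the next day, 25 October 2033).
Daylight saving runs 3 April – 17 October; the standard-time date in Irund Zone, 25 October 2033, is outside that window, so Irund Zone is on standard time at UTC+10:00.
18:00 UTC + 10h = 04:00 Irund Zone (rolling into the next day, 25 October 2033).

04:00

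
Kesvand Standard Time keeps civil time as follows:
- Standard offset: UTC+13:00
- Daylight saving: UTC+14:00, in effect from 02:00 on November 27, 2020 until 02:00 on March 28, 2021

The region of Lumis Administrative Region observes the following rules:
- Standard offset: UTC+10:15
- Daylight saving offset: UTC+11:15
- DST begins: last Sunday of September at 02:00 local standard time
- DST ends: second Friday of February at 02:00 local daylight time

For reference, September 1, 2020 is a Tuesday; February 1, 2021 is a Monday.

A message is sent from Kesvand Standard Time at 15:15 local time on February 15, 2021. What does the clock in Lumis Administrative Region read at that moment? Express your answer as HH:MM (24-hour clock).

11:30

February 15, 2021 lies within the daylight-saving period (27 November 2020 – 28 March 2021), so Kesvand Standard Time is on daylight time, UTC+14:00.
15:15 Kesvand Standard Time − 14h = 01:15 UTC.
1 September 2020 is a Tuesday, so Sundays fall on 6, 13, 20, 27; the last is September 27.
1 February 2021 is a Monday, so the first Friday is February 5 and the second is February 12.
At the standard offset (UTC+10:15), 01:15 UTC + 10h15m = 11:30 Lumis Administrative Region standard time.
The standard-time date in Lumis Administrative Region, February 15, 2021, is outside the daylight-saving period (27 September 2020 – 12 February 2021), so Lumis Administrative Region is on standard time, UTC+10:15.
01:15 UTC + 10h15m = 11:30 Lumis Administrative Region.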